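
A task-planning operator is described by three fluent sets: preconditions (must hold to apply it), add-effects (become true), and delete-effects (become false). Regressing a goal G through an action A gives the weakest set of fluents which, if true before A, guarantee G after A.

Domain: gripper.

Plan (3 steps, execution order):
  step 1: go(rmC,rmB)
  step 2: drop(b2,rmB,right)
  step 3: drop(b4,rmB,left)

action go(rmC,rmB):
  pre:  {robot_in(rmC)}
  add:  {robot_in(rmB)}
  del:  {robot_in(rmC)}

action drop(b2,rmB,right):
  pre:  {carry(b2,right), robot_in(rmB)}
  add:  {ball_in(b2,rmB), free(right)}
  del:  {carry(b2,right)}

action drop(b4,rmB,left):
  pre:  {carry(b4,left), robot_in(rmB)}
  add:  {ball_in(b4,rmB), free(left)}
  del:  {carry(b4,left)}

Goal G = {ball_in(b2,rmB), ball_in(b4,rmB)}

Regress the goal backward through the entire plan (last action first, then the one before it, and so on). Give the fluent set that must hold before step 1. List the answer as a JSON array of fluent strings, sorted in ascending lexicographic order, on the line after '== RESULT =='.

Work backward from the goal:
  through step 3 (drop(b4,rmB,left)): drop {ball_in(b4,rmB)}, keep {ball_in(b2,rmB)}, require {carry(b4,left), robot_in(rmB)}
    → {ball_in(b2,rmB), carry(b4,left), robot_in(rmB)}
  through step 2 (drop(b2,rmB,right)): drop {ball_in(b2,rmB)}, keep {carry(b4,left), robot_in(rmB)}, require {carry(b2,right), robot_in(rmB)}
    → {carry(b2,right), carry(b4,left), robot_in(rmB)}
  through step 1 (go(rmC,rmB)): drop {robot_in(rmB)}, keep {carry(b2,right), carry(b4,left)}, require {robot_in(rmC)}
    → {carry(b2,right), carry(b4,left), robot_in(rmC)}

== RESULT ==
["carry(b2,right)", "carry(b4,left)", "robot_in(rmC)"]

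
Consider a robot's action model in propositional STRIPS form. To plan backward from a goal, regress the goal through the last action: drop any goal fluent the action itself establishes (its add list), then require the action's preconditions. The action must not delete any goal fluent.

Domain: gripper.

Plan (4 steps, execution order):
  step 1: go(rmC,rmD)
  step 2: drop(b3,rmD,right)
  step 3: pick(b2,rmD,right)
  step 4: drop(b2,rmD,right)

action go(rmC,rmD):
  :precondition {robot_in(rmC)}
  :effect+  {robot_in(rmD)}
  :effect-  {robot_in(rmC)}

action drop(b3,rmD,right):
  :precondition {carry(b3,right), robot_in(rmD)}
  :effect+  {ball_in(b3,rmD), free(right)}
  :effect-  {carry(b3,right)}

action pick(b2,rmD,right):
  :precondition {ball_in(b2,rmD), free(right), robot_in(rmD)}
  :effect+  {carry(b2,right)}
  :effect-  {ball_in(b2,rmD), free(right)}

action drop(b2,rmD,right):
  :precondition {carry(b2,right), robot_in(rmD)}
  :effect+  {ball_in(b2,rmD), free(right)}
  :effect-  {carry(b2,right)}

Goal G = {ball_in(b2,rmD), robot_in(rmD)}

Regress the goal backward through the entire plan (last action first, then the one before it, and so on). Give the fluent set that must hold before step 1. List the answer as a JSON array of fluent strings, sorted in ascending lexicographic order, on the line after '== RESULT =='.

Work backward from the goal:
  through step 4 (drop(b2,rmD,right)): drop {ball_in(b2,rmD)}, keep {robot_in(rmD)}, require {carry(b2,right), robot_in(rmD)}
    → {carry(b2,right), robot_in(rmD)}
  through step 3 (pick(b2,rmD,right)): drop {carry(b2,right)}, keep {robot_in(rmD)}, require {ball_in(b2,rmD), free(right), robot_in(rmD)}
    → {ball_in(b2,rmD), free(right), robot_in(rmD)}
  through step 2 (drop(b3,rmD,right)): drop {free(right)}, keep {ball_in(b2,rmD), robot_in(rmD)}, require {carry(b3,right), robot_in(rmD)}
    → {ball_in(b2,rmD), carry(b3,right), robot_in(rmD)}
  through step 1 (go(rmC,rmD)): drop {robot_in(rmD)}, keep {ball_in(b2,rmD), carry(b3,right)}, require {robot_in(rmC)}
    → {ball_in(b2,rmD), carry(b3,right), robot_in(rmC)}

== RESULT ==
["ball_in(b2,rmD)", "carry(b3,right)", "robot_in(rmC)"]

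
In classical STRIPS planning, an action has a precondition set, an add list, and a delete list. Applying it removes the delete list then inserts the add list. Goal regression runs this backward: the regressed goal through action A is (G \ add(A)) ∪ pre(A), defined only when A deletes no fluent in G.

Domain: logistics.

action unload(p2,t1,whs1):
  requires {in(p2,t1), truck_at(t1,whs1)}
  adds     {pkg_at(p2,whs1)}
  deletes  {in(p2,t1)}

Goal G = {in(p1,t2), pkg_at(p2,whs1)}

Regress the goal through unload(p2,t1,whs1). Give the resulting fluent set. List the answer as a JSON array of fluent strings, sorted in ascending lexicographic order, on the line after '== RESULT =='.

Regress:
  G ∩ del = {}  (empty — regression defined)
  G \ add = {in(p1,t2), pkg_at(p2,whs1)} \ {pkg_at(p2,whs1)} = {in(p1,t2)}
  ∪ pre   = {in(p1,t2)} ∪ {in(p2,t1), truck_at(t1,whs1)}
          = {in(p1,t2), in(p2,t1), truck_at(t1,whs1)}

== RESULT ==
["in(p1,t2)", "in(p2,t1)", "truck_at(t1,whs1)"]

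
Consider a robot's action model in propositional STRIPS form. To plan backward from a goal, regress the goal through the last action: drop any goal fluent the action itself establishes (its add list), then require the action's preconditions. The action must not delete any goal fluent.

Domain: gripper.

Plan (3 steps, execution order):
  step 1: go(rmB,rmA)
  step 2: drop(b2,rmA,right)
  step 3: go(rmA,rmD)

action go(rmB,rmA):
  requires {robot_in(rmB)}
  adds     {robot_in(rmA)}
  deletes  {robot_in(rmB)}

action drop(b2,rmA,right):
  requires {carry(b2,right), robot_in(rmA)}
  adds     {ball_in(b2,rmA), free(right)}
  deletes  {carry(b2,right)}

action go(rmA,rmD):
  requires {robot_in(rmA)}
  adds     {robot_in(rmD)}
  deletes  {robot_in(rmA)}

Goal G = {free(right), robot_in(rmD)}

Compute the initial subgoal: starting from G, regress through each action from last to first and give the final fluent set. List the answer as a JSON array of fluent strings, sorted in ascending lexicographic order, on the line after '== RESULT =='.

Regress step by step:
  through step 3 (go(rmA,rmD)): drop {robot_in(rmD)}, keep {free(right)}, require {robot_in(rmA)}
    → {free(right), robot_in(rmA)}
  through step 2 (drop(b2,rmA,right)): drop {free(right)}, keep {robot_in(rmA)}, require {carry(b2,right), robot_in(rmA)}
    → {carry(b2,right), robot_in(rmA)}
  through step 1 (go(rmB,rmA)): drop {robot_in(rmA)}, keep {carry(b2,right)}, require {robot_in(rmB)}
    → {carry(b2,right), robot_in(rmB)}

== RESULT ==
["carry(b2,right)", "robot_in(rmB)"]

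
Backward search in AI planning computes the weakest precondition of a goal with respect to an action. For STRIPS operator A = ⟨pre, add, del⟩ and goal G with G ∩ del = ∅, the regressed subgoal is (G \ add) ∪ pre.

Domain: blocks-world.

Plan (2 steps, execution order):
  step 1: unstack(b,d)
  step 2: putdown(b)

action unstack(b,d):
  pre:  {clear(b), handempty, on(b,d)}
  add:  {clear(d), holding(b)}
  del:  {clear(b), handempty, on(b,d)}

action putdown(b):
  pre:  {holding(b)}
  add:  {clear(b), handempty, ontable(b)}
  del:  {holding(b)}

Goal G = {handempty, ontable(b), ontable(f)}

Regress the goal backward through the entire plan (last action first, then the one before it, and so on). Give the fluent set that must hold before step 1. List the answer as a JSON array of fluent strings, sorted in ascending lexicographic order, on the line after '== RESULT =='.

Regress step by step:
  through step 2 (putdown(b)): drop {handempty, ontable(b)}, keep {ontable(f)}, require {holding(b)}
    → {holding(b), ontable(f)}
  through step 1 (unstack(b,d)): drop {holding(b)}, keep {ontable(f)}, require {clear(b), handempty, on(b,d)}
    → {clear(b), handempty, on(b,d), ontable(f)}

== RESULT ==
["clear(b)", "handempty", "on(b,d)", "ontable(f)"]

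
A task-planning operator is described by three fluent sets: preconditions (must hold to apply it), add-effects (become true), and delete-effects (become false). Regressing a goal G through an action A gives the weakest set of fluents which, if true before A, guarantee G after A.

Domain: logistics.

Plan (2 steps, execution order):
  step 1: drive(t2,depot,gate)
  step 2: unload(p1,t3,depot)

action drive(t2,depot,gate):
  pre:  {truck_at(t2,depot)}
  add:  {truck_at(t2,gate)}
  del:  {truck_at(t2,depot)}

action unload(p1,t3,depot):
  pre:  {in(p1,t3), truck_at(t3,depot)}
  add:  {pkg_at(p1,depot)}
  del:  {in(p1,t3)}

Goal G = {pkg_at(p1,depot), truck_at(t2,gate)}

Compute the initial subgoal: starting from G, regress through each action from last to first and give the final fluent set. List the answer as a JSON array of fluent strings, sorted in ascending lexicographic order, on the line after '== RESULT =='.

Regress step by step:
  through step 2 (unload(p1,t3,depot)): drop {pkg_at(p1,depot)}, keep {truck_at(t2,gate)}, require {in(p1,t3), truck_at(t3,depot)}
    → {in(p1,t3), truck_at(t2,gate), truck_at(t3,depot)}
  through step 1 (drive(t2,depot,gate)): drop {truck_at(t2,gate)}, keep {in(p1,t3), truck_at(t3,depot)}, require {truck_at(t2,depot)}
    → {in(p1,t3), truck_at(t2,depot), truck_at(t3,depot)}

== RESULT ==
["in(p1,t3)", "truck_at(t2,depot)", "truck_at(t3,depot)"]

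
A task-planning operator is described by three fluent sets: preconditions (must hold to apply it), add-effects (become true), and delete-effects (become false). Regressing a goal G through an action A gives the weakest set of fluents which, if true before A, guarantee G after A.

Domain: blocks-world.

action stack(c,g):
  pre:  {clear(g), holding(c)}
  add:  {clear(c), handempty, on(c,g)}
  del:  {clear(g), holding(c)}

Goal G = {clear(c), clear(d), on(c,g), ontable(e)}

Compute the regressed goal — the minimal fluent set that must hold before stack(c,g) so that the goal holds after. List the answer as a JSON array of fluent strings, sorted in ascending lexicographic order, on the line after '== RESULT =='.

Compute (G \ add) ∪ pre:
  G ∩ del = {}  (empty — regression defined)
  G \ add = {clear(c), clear(d), on(c,g), ontable(e)} \ {clear(c), handempty, on(c,g)} = {clear(d), ontable(e)}
  ∪ pre   = {clear(d), ontable(e)} ∪ {clear(g), holding(c)}
          = {clear(d), clear(g), holding(c), ontable(e)}

== RESULT ==
["clear(d)", "clear(g)", "holding(c)", "ontable(e)"]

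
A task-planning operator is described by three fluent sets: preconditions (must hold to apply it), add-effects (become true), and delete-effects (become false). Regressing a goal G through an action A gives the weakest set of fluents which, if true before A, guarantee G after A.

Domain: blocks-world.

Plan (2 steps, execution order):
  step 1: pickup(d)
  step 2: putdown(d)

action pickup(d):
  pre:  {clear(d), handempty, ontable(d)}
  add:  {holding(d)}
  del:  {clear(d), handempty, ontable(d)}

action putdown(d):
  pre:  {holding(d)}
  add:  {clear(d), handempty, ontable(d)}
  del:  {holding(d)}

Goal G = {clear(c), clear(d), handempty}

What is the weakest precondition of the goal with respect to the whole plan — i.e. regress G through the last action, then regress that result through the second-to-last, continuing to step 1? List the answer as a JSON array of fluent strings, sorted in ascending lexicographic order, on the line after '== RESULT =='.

Work backward from the goal:
  through step 2 (putdown(d)): drop {clear(d), handempty}, keep {clear(c)}, require {holding(d)}
    → {clear(c), holding(d)}
  through step 1 (pickup(d)): drop {holding(d)}, keep {clear(c)}, require {clear(d), handempty, ontable(d)}
    → {clear(c), clear(d), handempty, ontable(d)}

== RESULT ==
["clear(c)", "clear(d)", "handempty", "ontable(d)"]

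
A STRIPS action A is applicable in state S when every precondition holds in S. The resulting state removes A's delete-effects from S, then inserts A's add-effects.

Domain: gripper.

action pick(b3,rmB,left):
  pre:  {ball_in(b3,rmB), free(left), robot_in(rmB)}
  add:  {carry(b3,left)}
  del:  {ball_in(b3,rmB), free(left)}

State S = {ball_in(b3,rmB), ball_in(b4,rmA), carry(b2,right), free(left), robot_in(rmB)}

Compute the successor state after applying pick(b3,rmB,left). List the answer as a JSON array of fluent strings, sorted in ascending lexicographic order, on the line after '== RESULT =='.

Compute (S \ del) ∪ add:
  pre ⊆ S: {ball_in(b3,rmB), free(left), robot_in(rmB)} ⊆ S  — applicable
  S \ del = {ball_in(b4,rmA), carry(b2,right), robot_in(rmB)}
  ∪ add   = {ball_in(b4,rmA), carry(b2,right), carry(b3,left), robot_in(rmB)}

== RESULT ==
["ball_in(b4,rmA)", "carry(b2,right)", "carry(b3,left)", "robot_in(rmB)"]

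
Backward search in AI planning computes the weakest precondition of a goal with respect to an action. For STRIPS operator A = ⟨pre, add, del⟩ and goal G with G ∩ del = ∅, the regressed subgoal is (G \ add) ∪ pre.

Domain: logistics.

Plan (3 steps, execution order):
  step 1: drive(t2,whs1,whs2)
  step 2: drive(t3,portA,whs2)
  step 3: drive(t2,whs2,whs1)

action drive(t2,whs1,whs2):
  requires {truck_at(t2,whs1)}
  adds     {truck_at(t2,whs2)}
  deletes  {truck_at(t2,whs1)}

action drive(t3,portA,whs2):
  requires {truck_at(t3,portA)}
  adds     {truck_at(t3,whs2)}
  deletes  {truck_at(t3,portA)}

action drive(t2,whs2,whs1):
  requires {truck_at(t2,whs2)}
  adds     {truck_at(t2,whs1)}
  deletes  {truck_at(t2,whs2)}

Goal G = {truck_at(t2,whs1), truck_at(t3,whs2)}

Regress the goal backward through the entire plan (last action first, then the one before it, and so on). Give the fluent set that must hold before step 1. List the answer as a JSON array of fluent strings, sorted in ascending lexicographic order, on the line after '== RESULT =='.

Work backward from the goal:
  through step 3 (drive(t2,whs2,whs1)): drop {truck_at(t2,whs1)}, keep {truck_at(t3,whs2)}, require {truck_at(t2,whs2)}
    → {truck_at(t2,whs2), truck_at(t3,whs2)}
  through step 2 (drive(t3,portA,whs2)): drop {truck_at(t3,whs2)}, keep {truck_at(t2,whs2)}, require {truck_at(t3,portA)}
    → {truck_at(t2,whs2), truck_at(t3,portA)}
  through step 1 (drive(t2,whs1,whs2)): drop {truck_at(t2,whs2)}, keep {truck_at(t3,portA)}, require {truck_at(t2,whs1)}
    → {truck_at(t2,whs1), truck_at(t3,portA)}

== RESULT ==
["truck_at(t2,whs1)", "truck_at(t3,portA)"]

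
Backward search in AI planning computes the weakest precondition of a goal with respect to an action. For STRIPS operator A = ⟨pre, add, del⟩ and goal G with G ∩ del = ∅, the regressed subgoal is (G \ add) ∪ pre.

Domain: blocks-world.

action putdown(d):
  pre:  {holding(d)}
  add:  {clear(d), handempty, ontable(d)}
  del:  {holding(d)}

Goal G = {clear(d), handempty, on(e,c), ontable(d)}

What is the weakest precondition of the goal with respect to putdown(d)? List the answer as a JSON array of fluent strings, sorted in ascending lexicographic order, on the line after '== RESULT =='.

Compute (G \ add) ∪ pre:
  G ∩ del = {}  (empty — regression defined)
  G \ add = {clear(d), handempty, on(e,c), ontable(d)} \ {clear(d), handempty, ontable(d)} = {on(e,c)}
  ∪ pre   = {on(e,c)} ∪ {holding(d)}
          = {holding(d), on(e,c)}

== RESULT ==
["holding(d)", "on(e,c)"]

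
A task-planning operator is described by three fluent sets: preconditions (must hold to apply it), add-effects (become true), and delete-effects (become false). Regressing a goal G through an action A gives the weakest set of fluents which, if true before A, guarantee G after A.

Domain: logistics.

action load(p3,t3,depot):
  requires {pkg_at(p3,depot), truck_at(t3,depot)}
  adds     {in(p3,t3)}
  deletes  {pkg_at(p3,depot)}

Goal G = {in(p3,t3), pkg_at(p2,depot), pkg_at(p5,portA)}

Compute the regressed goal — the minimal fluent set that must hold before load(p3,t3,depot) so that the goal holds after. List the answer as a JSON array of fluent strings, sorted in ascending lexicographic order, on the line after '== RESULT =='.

Regress:
  G ∩ del = {}  (empty — regression defined)
  G \ add = {in(p3,t3), pkg_at(p2,depot), pkg_at(p5,portA)} \ {in(p3,t3)} = {pkg_at(p2,depot), pkg_at(p5,portA)}
  ∪ pre   = {pkg_at(p2,depot), pkg_at(p5,portA)} ∪ {pkg_at(p3,depot), truck_at(t3,depot)}
          = {pkg_at(p2,depot), pkg_at(p3,depot), pkg_at(p5,portA), truck_at(t3,depot)}

== RESULT ==
["pkg_at(p2,depot)", "pkg_at(p3,depot)", "pkg_at(p5,portA)", "truck_at(t3,depot)"]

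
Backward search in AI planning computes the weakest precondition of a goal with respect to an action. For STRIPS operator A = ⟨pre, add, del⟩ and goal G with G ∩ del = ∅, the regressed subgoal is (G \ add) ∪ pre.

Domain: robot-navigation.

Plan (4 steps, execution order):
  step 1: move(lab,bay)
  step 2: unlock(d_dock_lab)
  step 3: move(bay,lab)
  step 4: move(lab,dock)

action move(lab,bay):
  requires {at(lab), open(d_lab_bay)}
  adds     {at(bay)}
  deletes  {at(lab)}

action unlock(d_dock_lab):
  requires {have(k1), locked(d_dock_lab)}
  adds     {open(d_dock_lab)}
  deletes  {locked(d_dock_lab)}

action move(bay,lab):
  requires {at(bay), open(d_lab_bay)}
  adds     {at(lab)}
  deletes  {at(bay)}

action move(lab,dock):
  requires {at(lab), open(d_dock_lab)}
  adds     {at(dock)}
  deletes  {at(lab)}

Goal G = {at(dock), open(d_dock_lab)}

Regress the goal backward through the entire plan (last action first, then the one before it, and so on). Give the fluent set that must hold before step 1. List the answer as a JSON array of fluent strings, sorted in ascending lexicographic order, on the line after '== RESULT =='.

Work backward from the goal:
  through step 4 (move(lab,dock)): drop {at(dock)}, keep {open(d_dock_lab)}, require {at(lab), open(d_dock_lab)}
    → {at(lab), open(d_dock_lab)}
  through step 3 (move(bay,lab)): drop {at(lab)}, keep {open(d_dock_lab)}, require {at(bay), open(d_lab_bay)}
    → {at(bay), open(d_dock_lab), open(d_lab_bay)}
  through step 2 (unlock(d_dock_lab)): drop {open(d_dock_lab)}, keep {at(bay), open(d_lab_bay)}, require {have(k1), locked(d_dock_lab)}
    → {at(bay), have(k1), locked(d_dock_lab), open(d_lab_bay)}
  through step 1 (move(lab,bay)): drop {at(bay)}, keep {have(k1), locked(d_dock_lab), open(d_lab_bay)}, require {at(lab), open(d_lab_bay)}
    → {at(lab), have(k1), locked(d_dock_lab), open(d_lab_bay)}

== RESULT ==
["at(lab)", "have(k1)", "locked(d_dock_lab)", "open(d_lab_bay)"]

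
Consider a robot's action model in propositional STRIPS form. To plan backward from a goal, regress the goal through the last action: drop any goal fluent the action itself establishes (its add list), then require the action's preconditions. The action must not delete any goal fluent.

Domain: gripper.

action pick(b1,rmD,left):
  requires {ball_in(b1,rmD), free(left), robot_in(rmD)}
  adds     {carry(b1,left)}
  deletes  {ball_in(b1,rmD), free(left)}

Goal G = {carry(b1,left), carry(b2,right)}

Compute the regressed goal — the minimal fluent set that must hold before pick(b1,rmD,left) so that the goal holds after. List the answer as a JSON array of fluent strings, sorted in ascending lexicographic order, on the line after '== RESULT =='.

Compute (G \ add) ∪ pre:
  G ∩ del = {}  (empty — regression defined)
  G \ add = {carry(b1,left), carry(b2,right)} \ {carry(b1,left)} = {carry(b2,right)}
  ∪ pre   = {carry(b2,right)} ∪ {ball_in(b1,rmD), free(left), robot_in(rmD)}
          = {ball_in(b1,rmD), carry(b2,right), free(left), robot_in(rmD)}

== RESULT ==
["ball_in(b1,rmD)", "carry(b2,right)", "free(left)", "robot_in(rmD)"]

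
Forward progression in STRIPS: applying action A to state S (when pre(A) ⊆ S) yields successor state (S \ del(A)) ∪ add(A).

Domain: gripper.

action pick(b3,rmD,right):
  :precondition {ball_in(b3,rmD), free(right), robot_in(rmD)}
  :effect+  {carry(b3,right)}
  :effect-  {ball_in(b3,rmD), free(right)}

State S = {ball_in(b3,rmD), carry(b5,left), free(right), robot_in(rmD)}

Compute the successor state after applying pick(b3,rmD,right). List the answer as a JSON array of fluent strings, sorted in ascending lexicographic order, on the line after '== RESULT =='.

Progress:
  pre ⊆ S: {ball_in(b3,rmD), free(right), robot_in(rmD)} ⊆ S  — applicable
  S \ del = {carry(b5,left), robot_in(rmD)}
  ∪ add   = {carry(b3,right), carry(b5,left), robot_in(rmD)}

== RESULT ==
["carry(b3,right)", "carry(b5,left)", "robot_in(rmD)"]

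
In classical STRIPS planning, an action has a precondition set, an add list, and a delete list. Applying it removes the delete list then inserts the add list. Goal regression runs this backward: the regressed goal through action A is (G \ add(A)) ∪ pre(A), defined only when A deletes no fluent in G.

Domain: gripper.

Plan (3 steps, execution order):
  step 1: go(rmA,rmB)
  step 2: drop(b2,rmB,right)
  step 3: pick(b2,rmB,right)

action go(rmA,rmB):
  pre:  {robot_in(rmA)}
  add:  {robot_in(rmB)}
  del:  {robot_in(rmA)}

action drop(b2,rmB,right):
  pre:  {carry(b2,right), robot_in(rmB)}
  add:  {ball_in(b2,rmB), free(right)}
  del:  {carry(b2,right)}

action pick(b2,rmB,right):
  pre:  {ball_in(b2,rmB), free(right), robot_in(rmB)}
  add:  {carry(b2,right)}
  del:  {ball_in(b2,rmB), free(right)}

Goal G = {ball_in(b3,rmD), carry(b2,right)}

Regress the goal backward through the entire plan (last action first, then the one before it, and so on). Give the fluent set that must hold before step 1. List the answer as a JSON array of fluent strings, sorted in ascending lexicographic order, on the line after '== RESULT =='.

Work backward from the goal:
  through step 3 (pick(b2,rmB,right)): drop {carry(b2,right)}, keep {ball_in(b3,rmD)}, require {ball_in(b2,rmB), free(right), robot_in(rmB)}
    → {ball_in(b2,rmB), ball_in(b3,rmD), free(right), robot_in(rmB)}
  through step 2 (drop(b2,rmB,right)): drop {ball_in(b2,rmB), free(right)}, keep {ball_in(b3,rmD), robot_in(rmB)}, require {carry(b2,right), robot_in(rmB)}
    → {ball_in(b3,rmD), carry(b2,right), robot_in(rmB)}
  through step 1 (go(rmA,rmB)): drop {robot_in(rmB)}, keep {ball_in(b3,rmD), carry(b2,right)}, require {robot_in(rmA)}
    → {ball_in(b3,rmD), carry(b2,right), robot_in(rmA)}

== RESULT ==
["ball_in(b3,rmD)", "carry(b2,right)", "robot_in(rmA)"]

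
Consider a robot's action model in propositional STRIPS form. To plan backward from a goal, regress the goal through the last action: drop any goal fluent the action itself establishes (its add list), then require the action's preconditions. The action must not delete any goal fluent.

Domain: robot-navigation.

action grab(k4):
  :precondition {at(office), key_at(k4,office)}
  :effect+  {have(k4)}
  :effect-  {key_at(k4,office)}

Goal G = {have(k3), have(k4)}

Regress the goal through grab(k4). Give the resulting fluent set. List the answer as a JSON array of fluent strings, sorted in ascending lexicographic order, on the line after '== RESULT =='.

Compute (G \ add) ∪ pre:
  G ∩ del = {}  (empty — regression defined)
  G \ add = {have(k3), have(k4)} \ {have(k4)} = {have(k3)}
  ∪ pre   = {have(k3)} ∪ {at(office), key_at(k4,office)}
          = {at(office), have(k3), key_at(k4,office)}

== RESULT ==
["at(office)", "have(k3)", "key_at(k4,office)"]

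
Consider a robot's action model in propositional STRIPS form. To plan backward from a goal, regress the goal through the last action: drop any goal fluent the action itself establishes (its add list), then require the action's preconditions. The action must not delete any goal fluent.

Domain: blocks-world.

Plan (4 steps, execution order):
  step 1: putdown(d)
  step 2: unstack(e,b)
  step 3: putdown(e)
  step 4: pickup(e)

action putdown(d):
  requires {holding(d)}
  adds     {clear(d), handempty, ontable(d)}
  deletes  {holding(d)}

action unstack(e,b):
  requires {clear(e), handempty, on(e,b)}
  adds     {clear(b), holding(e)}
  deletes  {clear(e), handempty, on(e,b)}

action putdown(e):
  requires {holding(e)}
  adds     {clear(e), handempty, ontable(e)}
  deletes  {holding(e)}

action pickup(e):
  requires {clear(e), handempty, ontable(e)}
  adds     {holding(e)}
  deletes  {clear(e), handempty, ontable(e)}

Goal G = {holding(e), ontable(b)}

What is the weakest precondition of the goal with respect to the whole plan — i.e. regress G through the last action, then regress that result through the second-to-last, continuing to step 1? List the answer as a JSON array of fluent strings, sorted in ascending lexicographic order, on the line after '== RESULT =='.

Work backward from the goal:
  through step 4 (pickup(e)): drop {holding(e)}, keep {ontable(b)}, require {clear(e), handempty, ontable(e)}
    → {clear(e), handempty, ontable(b), ontable(e)}
  through step 3 (putdown(e)): drop {clear(e), handempty, ontable(e)}, keep {ontable(b)}, require {holding(e)}
    → {holding(e), ontable(b)}
  through step 2 (unstack(e,b)): drop {holding(e)}, keep {ontable(b)}, require {clear(e), handempty, on(e,b)}
    → {clear(e), handempty, on(e,b), ontable(b)}
  through step 1 (putdown(d)): drop {handempty}, keep {clear(e), on(e,b), ontable(b)}, require {holding(d)}
    → {clear(e), holding(d), on(e,b), ontable(b)}

== RESULT ==
["clear(e)", "holding(d)", "on(e,b)", "ontable(b)"]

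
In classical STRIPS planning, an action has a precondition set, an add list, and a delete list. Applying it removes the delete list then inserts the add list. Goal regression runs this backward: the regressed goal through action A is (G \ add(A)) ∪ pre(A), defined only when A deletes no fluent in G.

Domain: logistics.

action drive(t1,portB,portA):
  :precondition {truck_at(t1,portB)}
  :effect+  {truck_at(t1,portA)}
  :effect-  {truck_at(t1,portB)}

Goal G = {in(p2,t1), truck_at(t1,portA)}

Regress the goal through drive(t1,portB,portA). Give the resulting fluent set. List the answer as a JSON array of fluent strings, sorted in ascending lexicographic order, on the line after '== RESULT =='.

Compute (G \ add) ∪ pre:
  G ∩ del = {}  (empty — regression defined)
  G \ add = {in(p2,t1), truck_at(t1,portA)} \ {truck_at(t1,portA)} = {in(p2,t1)}
  ∪ pre   = {in(p2,t1)} ∪ {truck_at(t1,portB)}
          = {in(p2,t1), truck_at(t1,portB)}

== RESULT ==
["in(p2,t1)", "truck_at(t1,portB)"]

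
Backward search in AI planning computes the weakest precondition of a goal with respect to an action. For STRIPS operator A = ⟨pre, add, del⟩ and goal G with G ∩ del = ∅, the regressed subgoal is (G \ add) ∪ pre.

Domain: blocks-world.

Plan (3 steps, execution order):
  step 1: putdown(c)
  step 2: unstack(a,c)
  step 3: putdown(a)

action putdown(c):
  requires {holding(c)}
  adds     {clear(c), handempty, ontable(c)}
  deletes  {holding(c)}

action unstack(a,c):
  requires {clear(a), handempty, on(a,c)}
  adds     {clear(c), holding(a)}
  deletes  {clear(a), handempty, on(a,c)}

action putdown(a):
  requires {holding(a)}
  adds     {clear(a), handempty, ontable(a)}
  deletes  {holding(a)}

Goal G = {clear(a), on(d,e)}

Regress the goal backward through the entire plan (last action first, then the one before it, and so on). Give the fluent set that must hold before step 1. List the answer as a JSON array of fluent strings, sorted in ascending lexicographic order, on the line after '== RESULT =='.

Regress step by step:
  through step 3 (putdown(a)): drop {clear(a)}, keep {on(d,e)}, require {holding(a)}
    → {holding(a), on(d,e)}
  through step 2 (unstack(a,c)): drop {holding(a)}, keep {on(d,e)}, require {clear(a), handempty, on(a,c)}
    → {clear(a), handempty, on(a,c), on(d,e)}
  through step 1 (putdown(c)): drop {handempty}, keep {clear(a), on(a,c), on(d,e)}, require {holding(c)}
    → {clear(a), holding(c), on(a,c), on(d,e)}

== RESULT ==
["clear(a)", "holding(c)", "on(a,c)", "on(d,e)"]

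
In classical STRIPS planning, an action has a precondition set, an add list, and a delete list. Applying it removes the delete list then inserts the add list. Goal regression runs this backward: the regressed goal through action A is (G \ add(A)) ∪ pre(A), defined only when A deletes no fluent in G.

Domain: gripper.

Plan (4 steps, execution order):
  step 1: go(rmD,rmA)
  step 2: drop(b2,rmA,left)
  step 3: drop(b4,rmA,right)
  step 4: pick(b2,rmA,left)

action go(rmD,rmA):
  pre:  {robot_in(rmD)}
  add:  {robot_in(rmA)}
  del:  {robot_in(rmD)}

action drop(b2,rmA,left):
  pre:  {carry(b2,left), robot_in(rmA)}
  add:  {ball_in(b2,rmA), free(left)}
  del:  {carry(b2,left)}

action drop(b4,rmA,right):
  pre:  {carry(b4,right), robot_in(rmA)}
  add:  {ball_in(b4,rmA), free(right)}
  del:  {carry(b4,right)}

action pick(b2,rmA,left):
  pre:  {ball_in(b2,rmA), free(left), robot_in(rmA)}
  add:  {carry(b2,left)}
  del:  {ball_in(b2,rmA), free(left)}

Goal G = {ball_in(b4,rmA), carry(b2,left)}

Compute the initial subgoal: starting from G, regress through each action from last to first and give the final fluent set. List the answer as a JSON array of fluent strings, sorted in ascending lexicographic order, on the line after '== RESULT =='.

Work backward from the goal:
  through step 4 (pick(b2,rmA,left)): drop {carry(b2,left)}, keep {ball_in(b4,rmA)}, require {ball_in(b2,rmA), free(left), robot_in(rmA)}
    → {ball_in(b2,rmA), ball_in(b4,rmA), free(left), robot_in(rmA)}
  through step 3 (drop(b4,rmA,right)): drop {ball_in(b4,rmA)}, keep {ball_in(b2,rmA), free(left), robot_in(rmA)}, require {carry(b4,right), robot_in(rmA)}
    → {ball_in(b2,rmA), carry(b4,right), free(left), robot_in(rmA)}
  through step 2 (drop(b2,rmA,left)): drop {ball_in(b2,rmA), free(left)}, keep {carry(b4,right), robot_in(rmA)}, require {carry(b2,left), robot_in(rmA)}
    → {carry(b2,left), carry(b4,right), robot_in(rmA)}
  through step 1 (go(rmD,rmA)): drop {robot_in(rmA)}, keep {carry(b2,left), carry(b4,right)}, require {robot_in(rmD)}
    → {carry(b2,left), carry(b4,right), robot_in(rmD)}

== RESULT ==
["carry(b2,left)", "carry(b4,right)", "robot_in(rmD)"]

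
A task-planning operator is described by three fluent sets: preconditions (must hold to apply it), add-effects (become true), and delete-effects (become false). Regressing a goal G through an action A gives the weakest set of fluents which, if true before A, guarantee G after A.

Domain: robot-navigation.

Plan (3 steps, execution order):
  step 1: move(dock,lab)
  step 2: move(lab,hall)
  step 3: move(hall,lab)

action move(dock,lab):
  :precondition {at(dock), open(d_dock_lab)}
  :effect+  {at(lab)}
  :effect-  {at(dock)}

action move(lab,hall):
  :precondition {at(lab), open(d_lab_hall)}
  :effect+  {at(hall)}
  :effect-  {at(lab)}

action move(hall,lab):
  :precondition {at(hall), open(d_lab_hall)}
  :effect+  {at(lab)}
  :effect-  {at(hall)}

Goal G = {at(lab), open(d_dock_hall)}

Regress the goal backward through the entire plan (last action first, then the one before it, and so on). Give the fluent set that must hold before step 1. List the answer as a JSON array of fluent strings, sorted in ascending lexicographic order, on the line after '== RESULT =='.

Regress step by step:
  through step 3 (move(hall,lab)): drop {at(lab)}, keep {open(d_dock_hall)}, require {at(hall), open(d_lab_hall)}
    → {at(hall), open(d_dock_hall), open(d_lab_hall)}
  through step 2 (move(lab,hall)): drop {at(hall)}, keep {open(d_dock_hall), open(d_lab_hall)}, require {at(lab), open(d_lab_hall)}
    → {at(lab), open(d_dock_hall), open(d_lab_hall)}
  through step 1 (move(dock,lab)): drop {at(lab)}, keep {open(d_dock_hall), open(d_lab_hall)}, require {at(dock), open(d_dock_lab)}
    → {at(dock), open(d_dock_hall), open(d_dock_lab), open(d_lab_hall)}

== RESULT ==
["at(dock)", "open(d_dock_hall)", "open(d_dock_lab)", "open(d_lab_hall)"]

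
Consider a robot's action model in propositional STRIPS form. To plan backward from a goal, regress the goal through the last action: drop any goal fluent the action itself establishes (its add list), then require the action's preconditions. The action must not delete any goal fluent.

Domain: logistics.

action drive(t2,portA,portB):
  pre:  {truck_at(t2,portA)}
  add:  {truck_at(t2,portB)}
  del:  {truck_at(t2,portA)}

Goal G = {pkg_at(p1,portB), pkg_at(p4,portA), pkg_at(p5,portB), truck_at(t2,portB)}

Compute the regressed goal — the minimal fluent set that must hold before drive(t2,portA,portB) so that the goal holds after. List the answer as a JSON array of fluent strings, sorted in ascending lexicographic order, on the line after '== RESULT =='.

Regress:
  G ∩ del = {}  (empty — regression defined)
  G \ add = {pkg_at(p1,portB), pkg_at(p4,portA), pkg_at(p5,portB), truck_at(t2,portB)} \ {truck_at(t2,portB)} = {pkg_at(p1,portB), pkg_at(p4,portA), pkg_at(p5,portB)}
  ∪ pre   = {pkg_at(p1,portB), pkg_at(p4,portA), pkg_at(p5,portB)} ∪ {truck_at(t2,portA)}
          = {pkg_at(p1,portB), pkg_at(p4,portA), pkg_at(p5,portB), truck_at(t2,portA)}

== RESULT ==
["pkg_at(p1,portB)", "pkg_at(p4,portA)", "pkg_at(p5,portB)", "truck_at(t2,portA)"]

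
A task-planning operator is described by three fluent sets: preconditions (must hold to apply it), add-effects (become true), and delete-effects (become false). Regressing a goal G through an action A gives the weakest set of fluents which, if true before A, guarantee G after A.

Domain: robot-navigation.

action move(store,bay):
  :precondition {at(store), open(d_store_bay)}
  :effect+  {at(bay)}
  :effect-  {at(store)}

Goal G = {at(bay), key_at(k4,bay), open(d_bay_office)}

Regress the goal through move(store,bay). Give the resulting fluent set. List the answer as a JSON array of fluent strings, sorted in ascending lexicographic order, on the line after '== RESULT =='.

Regress:
  G ∩ del = {}  (empty — regression defined)
  G \ add = {at(bay), key_at(k4,bay), open(d_bay_office)} \ {at(bay)} = {key_at(k4,bay), open(d_bay_office)}
  ∪ pre   = {key_at(k4,bay), open(d_bay_office)} ∪ {at(store), open(d_store_bay)}
          = {at(store), key_at(k4,bay), open(d_bay_office), open(d_store_bay)}

== RESULT ==
["at(store)", "key_at(k4,bay)", "open(d_bay_office)", "open(d_store_bay)"]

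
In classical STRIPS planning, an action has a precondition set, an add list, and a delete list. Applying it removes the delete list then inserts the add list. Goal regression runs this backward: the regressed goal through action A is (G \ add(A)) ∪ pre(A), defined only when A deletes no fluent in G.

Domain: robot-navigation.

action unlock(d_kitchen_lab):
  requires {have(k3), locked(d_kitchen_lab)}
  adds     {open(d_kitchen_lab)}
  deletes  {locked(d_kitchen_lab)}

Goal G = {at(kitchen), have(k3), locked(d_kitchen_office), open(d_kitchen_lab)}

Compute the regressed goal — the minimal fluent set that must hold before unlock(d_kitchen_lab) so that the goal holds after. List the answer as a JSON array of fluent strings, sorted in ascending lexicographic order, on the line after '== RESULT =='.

Regress:
  G ∩ del = {}  (empty — regression defined)
  G \ add = {at(kitchen), have(k3), locked(d_kitchen_office), open(d_kitchen_lab)} \ {open(d_kitchen_lab)} = {at(kitchen), have(k3), locked(d_kitchen_office)}
  ∪ pre   = {at(kitchen), have(k3), locked(d_kitchen_office)} ∪ {have(k3), locked(d_kitchen_lab)}
          = {at(kitchen), have(k3), locked(d_kitchen_lab), locked(d_kitchen_office)}

== RESULT ==
["at(kitchen)", "have(k3)", "locked(d_kitchen_lab)", "locked(d_kitchen_office)"]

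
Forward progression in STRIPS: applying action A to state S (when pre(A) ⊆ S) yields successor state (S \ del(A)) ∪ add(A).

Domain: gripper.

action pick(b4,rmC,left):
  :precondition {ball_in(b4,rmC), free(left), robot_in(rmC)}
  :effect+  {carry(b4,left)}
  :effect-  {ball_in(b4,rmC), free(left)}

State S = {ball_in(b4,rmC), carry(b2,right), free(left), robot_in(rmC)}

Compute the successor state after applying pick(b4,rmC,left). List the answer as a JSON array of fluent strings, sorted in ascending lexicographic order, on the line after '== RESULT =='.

Progress:
  pre ⊆ S: {ball_in(b4,rmC), free(left), robot_in(rmC)} ⊆ S  — applicable
  S \ del = {carry(b2,right), robot_in(rmC)}
  ∪ add   = {carry(b2,right), carry(b4,left), robot_in(rmC)}

== RESULT ==
["carry(b2,right)", "carry(b4,left)", "robot_in(rmC)"]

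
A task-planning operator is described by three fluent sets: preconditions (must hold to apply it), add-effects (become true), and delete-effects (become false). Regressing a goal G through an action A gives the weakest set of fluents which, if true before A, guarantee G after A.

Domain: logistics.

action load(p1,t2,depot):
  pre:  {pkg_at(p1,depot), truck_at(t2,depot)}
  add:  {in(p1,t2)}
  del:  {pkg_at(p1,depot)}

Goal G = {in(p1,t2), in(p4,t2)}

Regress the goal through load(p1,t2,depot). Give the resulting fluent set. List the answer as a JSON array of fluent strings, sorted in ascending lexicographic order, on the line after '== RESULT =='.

Regress:
  G ∩ del = {}  (empty — regression defined)
  G \ add = {in(p1,t2), in(p4,t2)} \ {in(p1,t2)} = {in(p4,t2)}
  ∪ pre   = {in(p4,t2)} ∪ {pkg_at(p1,depot), truck_at(t2,depot)}
          = {in(p4,t2), pkg_at(p1,depot), truck_at(t2,depot)}

== RESULT ==
["in(p4,t2)", "pkg_at(p1,depot)", "truck_at(t2,depot)"]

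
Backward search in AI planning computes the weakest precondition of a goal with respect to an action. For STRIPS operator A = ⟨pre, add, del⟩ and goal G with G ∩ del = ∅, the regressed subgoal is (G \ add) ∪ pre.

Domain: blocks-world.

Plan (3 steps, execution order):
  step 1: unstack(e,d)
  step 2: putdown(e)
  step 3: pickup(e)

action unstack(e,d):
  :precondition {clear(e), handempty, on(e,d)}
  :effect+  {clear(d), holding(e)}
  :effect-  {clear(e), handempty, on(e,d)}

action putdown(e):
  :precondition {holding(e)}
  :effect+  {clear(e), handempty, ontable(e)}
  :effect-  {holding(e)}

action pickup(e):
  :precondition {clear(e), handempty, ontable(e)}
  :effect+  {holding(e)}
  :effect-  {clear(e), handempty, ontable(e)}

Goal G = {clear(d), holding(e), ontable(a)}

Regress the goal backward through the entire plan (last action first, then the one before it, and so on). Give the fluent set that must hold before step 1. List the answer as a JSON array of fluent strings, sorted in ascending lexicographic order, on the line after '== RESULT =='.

Regress step by step:
  through step 3 (pickup(e)): drop {holding(e)}, keep {clear(d), ontable(a)}, require {clear(e), handempty, ontable(e)}
    → {clear(d), clear(e), handempty, ontable(a), ontable(e)}
  through step 2 (putdown(e)): drop {clear(e), handempty, ontable(e)}, keep {clear(d), ontable(a)}, require {holding(e)}
    → {clear(d), holding(e), ontable(a)}
  through step 1 (unstack(e,d)): drop {clear(d), holding(e)}, keep {ontable(a)}, require {clear(e), handempty, on(e,d)}
    → {clear(e), handempty, on(e,d), ontable(a)}

== RESULT ==
["clear(e)", "handempty", "on(e,d)", "ontable(a)"]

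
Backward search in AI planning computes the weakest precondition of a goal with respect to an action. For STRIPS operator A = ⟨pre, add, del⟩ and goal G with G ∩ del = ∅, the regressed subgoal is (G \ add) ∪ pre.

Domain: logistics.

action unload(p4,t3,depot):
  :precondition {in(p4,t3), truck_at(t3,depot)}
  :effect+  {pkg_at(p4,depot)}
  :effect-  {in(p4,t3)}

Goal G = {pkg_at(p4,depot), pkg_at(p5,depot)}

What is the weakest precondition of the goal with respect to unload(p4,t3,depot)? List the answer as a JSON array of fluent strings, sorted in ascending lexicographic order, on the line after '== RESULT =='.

Compute (G \ add) ∪ pre:
  G ∩ del = {}  (empty — regression defined)
  G \ add = {pkg_at(p4,depot), pkg_at(p5,depot)} \ {pkg_at(p4,depot)} = {pkg_at(p5,depot)}
  ∪ pre   = {pkg_at(p5,depot)} ∪ {in(p4,t3), truck_at(t3,depot)}
          = {in(p4,t3), pkg_at(p5,depot), truck_at(t3,depot)}

== RESULT ==
["in(p4,t3)", "pkg_at(p5,depot)", "truck_at(t3,depot)"]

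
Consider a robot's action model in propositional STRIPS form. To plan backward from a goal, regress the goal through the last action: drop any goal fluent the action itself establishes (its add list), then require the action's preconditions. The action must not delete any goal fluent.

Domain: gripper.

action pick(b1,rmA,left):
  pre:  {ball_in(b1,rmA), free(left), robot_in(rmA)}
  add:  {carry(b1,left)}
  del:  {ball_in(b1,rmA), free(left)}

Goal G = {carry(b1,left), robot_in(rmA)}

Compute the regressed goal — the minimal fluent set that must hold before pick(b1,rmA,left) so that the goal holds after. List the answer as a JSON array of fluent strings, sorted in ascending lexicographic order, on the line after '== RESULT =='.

Compute (G \ add) ∪ pre:
  G ∩ del = {}  (empty — regression defined)
  G \ add = {carry(b1,left), robot_in(rmA)} \ {carry(b1,left)} = {robot_in(rmA)}
  ∪ pre   = {robot_in(rmA)} ∪ {ball_in(b1,rmA), free(left), robot_in(rmA)}
          = {ball_in(b1,rmA), free(left), robot_in(rmA)}

== RESULT ==
["ball_in(b1,rmA)", "free(left)", "robot_in(rmA)"]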